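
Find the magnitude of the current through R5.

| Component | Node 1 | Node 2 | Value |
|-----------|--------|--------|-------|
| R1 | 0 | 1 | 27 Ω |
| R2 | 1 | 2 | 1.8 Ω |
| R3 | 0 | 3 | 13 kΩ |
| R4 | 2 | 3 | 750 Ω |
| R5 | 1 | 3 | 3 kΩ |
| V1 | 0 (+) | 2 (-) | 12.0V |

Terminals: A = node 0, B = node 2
Nodal analysis, taking node 2 as the 0 V reference.
Source V1 fixes V_0 = 12 V.
KCL at each unknown node (sum of currents leaving = 0; resistances in Ω):
  Node 1: (V_1 - 12)/27 + (V_1 - 0)/1.8 + (V_1 - V_3)/3000 = 0
  Node 3: (V_3 - 12)/13000 + (V_3 - 0)/750 + (V_3 - V_1)/3000 = 0
Collecting terms (coefficients in siemens):
  0.5929·V_1 - 0.0003333·V_3 = 0.4444
  0.001744·V_3 - 0.0003333·V_1 = 0.0009231
Determinant D = (0.5929)(0.001744) - (-0.0003333)(-0.0003333) = 0.001034
V_1 = [(0.4444)(0.001744) - (-0.0003333)(0.0009231)]/D = 0.75 V
V_3 = [(0.5929)(0.0009231) - (0.4444)(-0.0003333)]/D = 0.6728 V
I_R5 = (V_1 - V_3)/R5 = (0.75 - 0.6728)/3000 = 0.00002572 A
|I_R5| = 0.00002572 A

Final answer: |I_R5| = 2.572e-05 A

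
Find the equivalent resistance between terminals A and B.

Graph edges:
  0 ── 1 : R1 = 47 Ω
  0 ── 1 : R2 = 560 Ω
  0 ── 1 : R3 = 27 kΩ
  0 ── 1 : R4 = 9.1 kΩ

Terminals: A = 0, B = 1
Reduce the network between node 0 (A) and node 1 (B) by series/parallel combination:
  Rp1 = R1 ‖ R2 ‖ R3 ‖ R4 (parallel, all between nodes 0 and 1) = 1/(1/47 + 1/560 + 1/27000 + 1/9100) = 43.09 Ω
R_eq = 43.09 Ω

Final answer: 43.09 Ω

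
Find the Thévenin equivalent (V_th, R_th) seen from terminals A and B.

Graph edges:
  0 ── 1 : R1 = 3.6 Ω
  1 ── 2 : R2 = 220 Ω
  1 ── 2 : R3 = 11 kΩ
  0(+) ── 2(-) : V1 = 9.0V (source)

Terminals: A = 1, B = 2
Step 1 — V_th is the open-circuit voltage V_A - V_B (nothing connected across the terminals).
Nodal analysis, taking node 2 as the 0 V reference.
Source V1 fixes V_0 = 9 V.
KCL at each unknown node (sum of currents leaving = 0; resistances in Ω):
  Node 1: (V_1 - 9)/3.6 + (V_1 - 0)/220 + (V_1 - 0)/11000 = 0
Collecting terms: 0.2824 × V_1 = 2.5  =>  V_1 = 8.852 V
V_th = V_1 - V_2 = 8.852 - 0 = 8.852 V
Step 2 — R_th: zero the source — replace V1 by a short circuit (node 2 merges into node 0) — and find the resistance seen between A (node 1) and B (node 0).
Reduce the network between node 1 (A) and node 0 (B) by series/parallel combination:
  Rp1 = R1 ‖ R2 ‖ R3 (parallel, all between nodes 0 and 1) = 1/(1/3.6 + 1/220 + 1/11000) = 3.541 Ω
R_th = 3.541 Ω

Final answer: V_th = 8.852 V, R_th = 3.541 Ω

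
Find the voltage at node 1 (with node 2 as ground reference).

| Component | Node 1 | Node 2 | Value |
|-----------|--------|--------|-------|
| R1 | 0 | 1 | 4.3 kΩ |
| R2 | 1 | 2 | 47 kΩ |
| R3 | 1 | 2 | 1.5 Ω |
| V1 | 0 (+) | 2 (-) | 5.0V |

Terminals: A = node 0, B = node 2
Nodal analysis, taking node 2 as the 0 V reference.
Source V1 fixes V_0 = 5 V.
KCL at each unknown node (sum of currents leaving = 0; resistances in Ω):
  Node 1: (V_1 - 5)/4300 + (V_1 - 0)/47000 + (V_1 - 0)/1.5 = 0
Collecting terms: 0.6669 × V_1 = 0.001163  =>  V_1 = 0.001744 V
The requested potential is V_1 = 0.001744 V.

Final answer: V_1 = 0.001744 V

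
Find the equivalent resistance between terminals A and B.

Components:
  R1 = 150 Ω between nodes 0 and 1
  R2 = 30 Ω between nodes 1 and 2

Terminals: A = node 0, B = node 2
Reduce the network between node 0 (A) and node 2 (B) by series/parallel combination:
  Rs1 = R1 + R2 (series, joined only at node 1) = 150 + 30 = 180 Ω
R_eq = 180 Ω

Final answer: 180 Ω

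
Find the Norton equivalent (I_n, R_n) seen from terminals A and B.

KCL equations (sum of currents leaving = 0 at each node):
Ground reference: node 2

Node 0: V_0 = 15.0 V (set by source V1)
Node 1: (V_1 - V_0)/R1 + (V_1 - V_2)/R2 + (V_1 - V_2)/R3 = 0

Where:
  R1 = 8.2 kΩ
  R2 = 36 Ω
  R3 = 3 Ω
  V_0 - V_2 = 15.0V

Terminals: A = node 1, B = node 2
Find the Thévenin equivalent first; then I_n = V_th/R_th and R_n = R_th.
Step 1 — V_th is the open-circuit voltage V_A - V_B (nothing connected across the terminals).
Nodal analysis, taking node 2 as the 0 V reference.
Source V1 fixes V_0 = 15 V.
KCL at each unknown node (sum of currents leaving = 0; resistances in Ω):
  Node 1: (V_1 - 15)/8200 + (V_1 - 0)/36 + (V_1 - 0)/3 = 0
Collecting terms: 0.3612 × V_1 = 0.001829  =>  V_1 = 0.005064 V
V_th = V_1 - V_2 = 0.005064 - 0 = 0.005064 V
Step 2 — R_th: zero the source — replace V1 by a short circuit (node 2 merges into node 0) — and find the resistance seen between A (node 1) and B (node 0).
Reduce the network between node 1 (A) and node 0 (B) by series/parallel combination:
  Rp1 = R1 ‖ R2 ‖ R3 (parallel, all between nodes 0 and 1) = 1/(1/8200 + 1/36 + 1/3) = 2.768 Ω
R_th = 2.768 Ω
I_n = V_th/R_th = 0.005064/2.768 = 0.001829 A, and R_n = R_th = 2.768 Ω

Final answer: I_n = 0.001829 A, R_n = 2.768 Ω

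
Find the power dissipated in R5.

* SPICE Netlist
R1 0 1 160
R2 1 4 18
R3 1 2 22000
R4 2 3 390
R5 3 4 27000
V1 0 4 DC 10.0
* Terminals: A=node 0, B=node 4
Nodal analysis, taking node 4 as the 0 V reference.
Source V1 fixes V_0 = 10 V.
KCL at each unknown node (sum of currents leaving = 0; resistances in Ω):
  Node 1: (V_1 - 10)/160 + (V_1 - 0)/18 + (V_1 - V_2)/22000 = 0
  Node 2: (V_2 - V_1)/22000 + (V_2 - V_3)/390 = 0
  Node 3: (V_3 - V_2)/390 + (V_3 - 0)/27000 = 0
Collecting terms (coefficients in siemens):
  0.06185·V_1 - 0.00004545·V_2 = 0.0625
  0.00261·V_2 - 0.00004545·V_1 - 0.002564·V_3 = 0
  0.002601·V_3 - 0.002564·V_2 = 0
Solving these 3 simultaneous equations (Gaussian elimination) gives:
  V_1 = 1.011 V, V_2 = 0.5606 V, V_3 = 0.5526 V
I_R5 = (V_3 - V_4)/R5 = (0.5526 - 0)/27000 = 0.00002047 A
P_R5 = I_R5² × R5 = (0.00002047)² × 27000 = 0.00001131 W

Final answer: 1.131e-05 W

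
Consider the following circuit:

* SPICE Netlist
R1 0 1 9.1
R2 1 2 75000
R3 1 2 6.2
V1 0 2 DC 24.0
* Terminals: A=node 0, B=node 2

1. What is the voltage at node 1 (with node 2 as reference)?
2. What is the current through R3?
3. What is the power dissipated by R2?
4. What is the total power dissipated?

Nodal analysis, taking node 2 as the 0 V reference.
Source V1 fixes V_0 = 24 V.
KCL at each unknown node (sum of currents leaving = 0; resistances in Ω):
  Node 1: (V_1 - 24)/9.1 + (V_1 - 0)/75000 + (V_1 - 0)/6.2 = 0
Collecting terms: 0.2712 × V_1 = 2.637  =>  V_1 = 9.725 V
Part 1:
  Read off the nodal solution: V_1 = 9.725 V
Part 2:
  I_R3 = (V_1 - V_2)/R3 = (9.725 - 0)/6.2 = 1.569 A
  Magnitude: I_R3 = 1.569 A
Part 3:
  I_R2 = (V_1 - V_2)/R2 = (9.725 - 0)/75000 = 0.0001297 A
  P_R2 = I_R2² × R2 = (0.0001297)² × 75000 = 0.001261 W
Part 4:
  Power in each resistor, P = (ΔV)²/R:
    P_R1 = (24 - 9.725)²/9.1 = 22.39 W
    P_R2 = (9.725 - 0)²/75000 = 0.001261 W
    P_R3 = (9.725 - 0)²/6.2 = 15.25 W
  P_total = P_R1 + P_R2 + P_R3 = 37.65 W

Final answers:
1. V_1 = 9.725 V
2. I_R3 = 1.569 A
3. P_R2 = 0.001261 W
4. P_total = 37.65 W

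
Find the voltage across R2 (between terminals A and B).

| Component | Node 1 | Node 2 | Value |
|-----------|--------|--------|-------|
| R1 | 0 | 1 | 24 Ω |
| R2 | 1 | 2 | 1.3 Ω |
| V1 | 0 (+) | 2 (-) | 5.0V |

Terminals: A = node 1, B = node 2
R1 and R2 are in series across V1 (node 0 → node 1 → node 2), and the output A–B is taken across R2, so this is a voltage divider.
Series current: I = V1/(R1 + R2) = 5/(24 + 1.3) = 5/25.3 = 0.1976 A
V_R2 = I × R2 = V1 × R2/(R1 + R2) = 5 × 1.3/25.3 = 0.2569 V

Final answer: 0.2569 V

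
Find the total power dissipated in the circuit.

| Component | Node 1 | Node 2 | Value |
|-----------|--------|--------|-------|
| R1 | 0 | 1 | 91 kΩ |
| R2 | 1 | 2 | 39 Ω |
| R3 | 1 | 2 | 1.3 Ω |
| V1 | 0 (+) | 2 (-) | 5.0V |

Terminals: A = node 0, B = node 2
Nodal analysis, taking node 2 as the 0 V reference.
Source V1 fixes V_0 = 5 V.
KCL at each unknown node (sum of currents leaving = 0; resistances in Ω):
  Node 1: (V_1 - 5)/91000 + (V_1 - 0)/39 + (V_1 - 0)/1.3 = 0
Collecting terms: 0.7949 × V_1 = 0.00005495  =>  V_1 = 0.00006912 V
Power in each resistor, P = (ΔV)²/R:
  P_R1 = (5 - 0.00006912)²/91000 = 0.0002747 W
  P_R2 = (0.00006912 - 0)²/39 = 0.0000000001225 W
  P_R3 = (0.00006912 - 0)²/1.3 = 0.000000003675 W
P_total = P_R1 + P_R2 + P_R3 = 0.0002747 W

Final answer: 0.0002747 W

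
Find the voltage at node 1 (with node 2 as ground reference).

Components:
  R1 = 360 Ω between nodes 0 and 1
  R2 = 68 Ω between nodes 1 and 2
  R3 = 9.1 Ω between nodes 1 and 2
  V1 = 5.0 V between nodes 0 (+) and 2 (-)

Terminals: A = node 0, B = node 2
Nodal analysis, taking node 2 as the 0 V reference.
Source V1 fixes V_0 = 5 V.
KCL at each unknown node (sum of currents leaving = 0; resistances in Ω):
  Node 1: (V_1 - 5)/360 + (V_1 - 0)/68 + (V_1 - 0)/9.1 = 0
Collecting terms: 0.1274 × V_1 = 0.01389  =>  V_1 = 0.109 V
The requested potential is V_1 = 0.109 V.

Final answer: V_1 = 0.109 V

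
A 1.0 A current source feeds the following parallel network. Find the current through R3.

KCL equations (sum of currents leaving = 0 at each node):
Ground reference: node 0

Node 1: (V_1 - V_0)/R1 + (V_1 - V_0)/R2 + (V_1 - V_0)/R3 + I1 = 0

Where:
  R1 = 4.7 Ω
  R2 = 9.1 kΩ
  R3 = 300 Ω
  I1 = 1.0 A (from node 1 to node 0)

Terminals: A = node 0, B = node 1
All resistors sit directly between nodes 0 and 1, so they are in parallel and share one voltage V; the full source current 1 A splits among them.
1/R_par = 1/4.7 + 1/9100 + 1/300 = 0.2162 S  =>  R_par = 4.625 Ω
V = I × R_par = 1 × 4.625 = 4.625 V
I_R3 = V/R3 = 4.625/300 = 0.01542 A

Final answer: 0.01542 A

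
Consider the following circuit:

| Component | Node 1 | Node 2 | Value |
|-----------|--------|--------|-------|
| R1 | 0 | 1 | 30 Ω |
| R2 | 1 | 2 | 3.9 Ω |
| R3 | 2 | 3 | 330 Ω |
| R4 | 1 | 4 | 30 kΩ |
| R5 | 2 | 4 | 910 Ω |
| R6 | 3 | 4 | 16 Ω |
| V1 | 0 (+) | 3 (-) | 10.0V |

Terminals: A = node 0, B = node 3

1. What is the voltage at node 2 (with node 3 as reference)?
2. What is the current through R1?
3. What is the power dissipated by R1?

Nodal analysis, taking node 3 as the 0 V reference.
Source V1 fixes V_0 = 10 V.
KCL at each unknown node (sum of currents leaving = 0; resistances in Ω):
  Node 1: (V_1 - 10)/30 + (V_1 - V_2)/3.9 + (V_1 - V_4)/30000 = 0
  Node 2: (V_2 - V_1)/3.9 + (V_2 - 0)/330 + (V_2 - V_4)/910 = 0
  Node 4: (V_4 - V_1)/30000 + (V_4 - V_2)/910 + (V_4 - 0)/16 = 0
Collecting terms (coefficients in siemens):
  0.2898·V_1 - 0.2564·V_2 - 0.00003333·V_4 = 0.3333
  0.2605·V_2 - 0.2564·V_1 - 0.001099·V_4 = 0
  0.06363·V_4 - 0.00003333·V_1 - 0.001099·V_2 = 0
Solving these 3 simultaneous equations (Gaussian elimination) gives:
  V_1 = 8.91 V, V_2 = 8.77 V, V_4 = 0.1561 V
Part 1:
  Read off the nodal solution: V_2 = 8.77 V
Part 2:
  I_R1 = (V_0 - V_1)/R1 = (10 - 8.91)/30 = 0.03633 A
  Magnitude: I_R1 = 0.03633 A
Part 3:
  I_R1 = (V_0 - V_1)/R1 = (10 - 8.91)/30 = 0.03633 A
  P_R1 = I_R1² × R1 = (0.03633)² × 30 = 0.0396 W

Final answers:
1. V_2 = 8.77 V
2. I_R1 = 0.03633 A
3. P_R1 = 0.0396 W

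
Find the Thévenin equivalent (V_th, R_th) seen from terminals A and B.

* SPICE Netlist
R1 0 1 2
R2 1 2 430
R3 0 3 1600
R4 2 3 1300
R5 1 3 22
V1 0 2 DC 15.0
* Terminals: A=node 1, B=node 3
Step 1 — V_th is the open-circuit voltage V_A - V_B (nothing connected across the terminals).
Nodal analysis, taking node 2 as the 0 V reference.
Source V1 fixes V_0 = 15 V.
KCL at each unknown node (sum of currents leaving = 0; resistances in Ω):
  Node 1: (V_1 - 15)/2 + (V_1 - 0)/430 + (V_1 - V_3)/22 = 0
  Node 3: (V_3 - 15)/1600 + (V_3 - 0)/1300 + (V_3 - V_1)/22 = 0
Collecting terms (coefficients in siemens):
  0.5478·V_1 - 0.04545·V_3 = 7.5
  0.04685·V_3 - 0.04545·V_1 = 0.009375
Determinant D = (0.5478)(0.04685) - (-0.04545)(-0.04545) = 0.0236
V_1 = [(7.5)(0.04685) - (-0.04545)(0.009375)]/D = 14.91 V
V_3 = [(0.5478)(0.009375) - (7.5)(-0.04545)]/D = 14.66 V
V_th = V_1 - V_3 = 14.91 - 14.66 = 0.2436 V
Step 2 — R_th: zero the source — replace V1 by a short circuit (node 2 merges into node 0) — and find the resistance seen between A (node 1) and B (node 3).
Reduce the network between node 1 (A) and node 3 (B) by series/parallel combination:
  Rp1 = R1 ‖ R2 (parallel, both between nodes 0 and 1) = 1/(1/2 + 1/430) = 1.991 Ω
  Rp2 = R3 ‖ R4 (parallel, both between nodes 0 and 3) = 1/(1/1600 + 1/1300) = 717.2 Ω
  Rs1 = Rp1 + Rp2 (series, joined only at node 0) = 1.991 + 717.2 = 719.2 Ω
  Rp3 = R5 ‖ Rs1 (parallel, both between nodes 1 and 3) = 1/(1/22 + 1/719.2) = 21.35 Ω
R_th = 21.35 Ω

Final answer: V_th = 0.2436 V, R_th = 21.35 Ω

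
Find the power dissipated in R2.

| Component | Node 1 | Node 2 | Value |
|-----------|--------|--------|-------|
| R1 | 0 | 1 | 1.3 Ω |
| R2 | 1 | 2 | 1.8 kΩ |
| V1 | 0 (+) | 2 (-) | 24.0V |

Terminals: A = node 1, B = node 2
Nodal analysis, taking node 2 as the 0 V reference.
Source V1 fixes V_0 = 24 V.
KCL at each unknown node (sum of currents leaving = 0; resistances in Ω):
  Node 1: (V_1 - 24)/1.3 + (V_1 - 0)/1800 = 0
Collecting terms: 0.7698 × V_1 = 18.46  =>  V_1 = 23.98 V
I_R2 = (V_1 - V_2)/R2 = (23.98 - 0)/1800 = 0.01332 A
P_R2 = I_R2² × R2 = (0.01332)² × 1800 = 0.3195 W

Final answer: 0.3195 W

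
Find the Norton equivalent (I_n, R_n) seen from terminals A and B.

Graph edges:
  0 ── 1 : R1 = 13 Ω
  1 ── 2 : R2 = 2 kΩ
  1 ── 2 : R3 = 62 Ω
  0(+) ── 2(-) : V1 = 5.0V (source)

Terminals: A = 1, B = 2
Find the Thévenin equivalent first; then I_n = V_th/R_th and R_n = R_th.
Step 1 — V_th is the open-circuit voltage V_A - V_B (nothing connected across the terminals).
Nodal analysis, taking node 2 as the 0 V reference.
Source V1 fixes V_0 = 5 V.
KCL at each unknown node (sum of currents leaving = 0; resistances in Ω):
  Node 1: (V_1 - 5)/13 + (V_1 - 0)/2000 + (V_1 - 0)/62 = 0
Collecting terms: 0.09355 × V_1 = 0.3846  =>  V_1 = 4.111 V
V_th = V_1 - V_2 = 4.111 - 0 = 4.111 V
Step 2 — R_th: zero the source — replace V1 by a short circuit (node 2 merges into node 0) — and find the resistance seen between A (node 1) and B (node 0).
Reduce the network between node 1 (A) and node 0 (B) by series/parallel combination:
  Rp1 = R1 ‖ R2 ‖ R3 (parallel, all between nodes 0 and 1) = 1/(1/13 + 1/2000 + 1/62) = 10.69 Ω
R_th = 10.69 Ω
I_n = V_th/R_th = 4.111/10.69 = 0.3846 A, and R_n = R_th = 10.69 Ω

Final answer: I_n = 0.3846 A, R_n = 10.69 Ω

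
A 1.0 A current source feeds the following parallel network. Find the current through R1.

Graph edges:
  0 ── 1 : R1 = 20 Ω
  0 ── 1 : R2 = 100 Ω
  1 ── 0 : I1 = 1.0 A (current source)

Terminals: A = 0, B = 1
All resistors sit directly between nodes 0 and 1, so they are in parallel and share one voltage V; the full source current 1 A splits among them.
1/R_par = 1/20 + 1/100 = 0.06 S  =>  R_par = 16.67 Ω
V = I × R_par = 1 × 16.67 = 16.67 V
I_R1 = V/R1 = 16.67/20 = 0.8333 A

Final answer: 0.8333 A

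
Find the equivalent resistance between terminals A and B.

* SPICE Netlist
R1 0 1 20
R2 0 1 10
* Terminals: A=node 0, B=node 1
Reduce the network between node 0 (A) and node 1 (B) by series/parallel combination:
  Rp1 = R1 ‖ R2 (parallel, both between nodes 0 and 1) = 1/(1/20 + 1/10) = 6.667 Ω
R_eq = 6.667 Ω

Final answer: 6.667 Ω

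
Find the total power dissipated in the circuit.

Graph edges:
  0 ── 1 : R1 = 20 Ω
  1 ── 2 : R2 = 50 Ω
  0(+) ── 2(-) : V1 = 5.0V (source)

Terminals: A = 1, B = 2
Nodal analysis, taking node 2 as the 0 V reference.
Source V1 fixes V_0 = 5 V.
KCL at each unknown node (sum of currents leaving = 0; resistances in Ω):
  Node 1: (V_1 - 5)/20 + (V_1 - 0)/50 = 0
Collecting terms: 0.07 × V_1 = 0.25  =>  V_1 = 3.571 V
Power in each resistor, P = (ΔV)²/R:
  P_R1 = (5 - 3.571)²/20 = 0.102 W
  P_R2 = (3.571 - 0)²/50 = 0.2551 W
P_total = P_R1 + P_R2 = 0.3571 W

Final answer: 0.3571 W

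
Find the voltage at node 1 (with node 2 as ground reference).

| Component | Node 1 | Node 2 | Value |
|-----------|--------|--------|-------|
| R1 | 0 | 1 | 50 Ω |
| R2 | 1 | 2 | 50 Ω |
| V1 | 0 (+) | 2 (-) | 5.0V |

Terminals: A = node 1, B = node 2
Nodal analysis, taking node 2 as the 0 V reference.
Source V1 fixes V_0 = 5 V.
KCL at each unknown node (sum of currents leaving = 0; resistances in Ω):
  Node 1: (V_1 - 5)/50 + (V_1 - 0)/50 = 0
Collecting terms: 0.04 × V_1 = 0.1  =>  V_1 = 2.5 V
The requested potential is V_1 = 2.5 V.

Final answer: V_1 = 2.5 V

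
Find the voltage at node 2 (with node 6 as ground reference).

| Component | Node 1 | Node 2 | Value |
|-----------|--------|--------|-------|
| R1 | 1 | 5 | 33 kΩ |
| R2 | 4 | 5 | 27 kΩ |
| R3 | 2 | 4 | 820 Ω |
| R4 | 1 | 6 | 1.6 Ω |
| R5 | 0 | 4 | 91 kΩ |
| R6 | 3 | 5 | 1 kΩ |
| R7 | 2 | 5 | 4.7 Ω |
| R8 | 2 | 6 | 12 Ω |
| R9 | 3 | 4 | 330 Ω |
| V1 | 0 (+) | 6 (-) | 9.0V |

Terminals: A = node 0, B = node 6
Nodal analysis, taking node 6 as the 0 V reference.
Source V1 fixes V_0 = 9 V.
KCL at each unknown node (sum of currents leaving = 0; resistances in Ω):
  Node 1: (V_1 - V_5)/33000 + (V_1 - 0)/1.6 = 0
  Node 2: (V_2 - V_4)/820 + (V_2 - V_5)/4.7 + (V_2 - 0)/12 = 0
  Node 3: (V_3 - V_5)/1000 + (V_3 - V_4)/330 = 0
  Node 4: (V_4 - V_5)/27000 + (V_4 - V_2)/820 + (V_4 - 9)/91000 + (V_4 - V_3)/330 = 0
  Node 5: (V_5 - V_1)/33000 + (V_5 - V_4)/27000 + (V_5 - V_3)/1000 + (V_5 - V_2)/4.7 = 0
Collecting terms (coefficients in siemens):
  0.625·V_1 - 0.0000303·V_5 = 0
  0.2973·V_2 - 0.00122·V_4 - 0.2128·V_5 = 0
  0.00403·V_3 - 0.00303·V_4 - 0.001·V_5 = 0
  0.004298·V_4 - 0.00122·V_2 - 0.00303·V_3 - 0.00003704·V_5 = 0.0000989
  0.2138·V_5 - 0.0000303·V_1 - 0.2128·V_2 - 0.001·V_3 - 0.00003704·V_4 = 0
Solving these 5 simultaneous equations (Gaussian elimination) gives:
  V_1 = 0.00000006597 V, V_2 = 0.00118 V, V_3 = 0.0381 V, V_4 = 0.05022 V
  V_5 = 0.001361 V
The requested potential is V_2 = 0.00118 V.

Final answer: V_2 = 0.00118 V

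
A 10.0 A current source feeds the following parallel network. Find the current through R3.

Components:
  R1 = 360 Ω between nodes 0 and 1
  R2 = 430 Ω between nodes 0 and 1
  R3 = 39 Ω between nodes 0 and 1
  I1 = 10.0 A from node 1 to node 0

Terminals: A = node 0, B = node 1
All resistors sit directly between nodes 0 and 1, so they are in parallel and share one voltage V; the full source current 10 A splits among them.
1/R_par = 1/360 + 1/430 + 1/39 = 0.03074 S  =>  R_par = 32.53 Ω
V = I × R_par = 10 × 32.53 = 325.3 V
I_R3 = V/R3 = 325.3/39 = 8.34 A

Final answer: 8.34 A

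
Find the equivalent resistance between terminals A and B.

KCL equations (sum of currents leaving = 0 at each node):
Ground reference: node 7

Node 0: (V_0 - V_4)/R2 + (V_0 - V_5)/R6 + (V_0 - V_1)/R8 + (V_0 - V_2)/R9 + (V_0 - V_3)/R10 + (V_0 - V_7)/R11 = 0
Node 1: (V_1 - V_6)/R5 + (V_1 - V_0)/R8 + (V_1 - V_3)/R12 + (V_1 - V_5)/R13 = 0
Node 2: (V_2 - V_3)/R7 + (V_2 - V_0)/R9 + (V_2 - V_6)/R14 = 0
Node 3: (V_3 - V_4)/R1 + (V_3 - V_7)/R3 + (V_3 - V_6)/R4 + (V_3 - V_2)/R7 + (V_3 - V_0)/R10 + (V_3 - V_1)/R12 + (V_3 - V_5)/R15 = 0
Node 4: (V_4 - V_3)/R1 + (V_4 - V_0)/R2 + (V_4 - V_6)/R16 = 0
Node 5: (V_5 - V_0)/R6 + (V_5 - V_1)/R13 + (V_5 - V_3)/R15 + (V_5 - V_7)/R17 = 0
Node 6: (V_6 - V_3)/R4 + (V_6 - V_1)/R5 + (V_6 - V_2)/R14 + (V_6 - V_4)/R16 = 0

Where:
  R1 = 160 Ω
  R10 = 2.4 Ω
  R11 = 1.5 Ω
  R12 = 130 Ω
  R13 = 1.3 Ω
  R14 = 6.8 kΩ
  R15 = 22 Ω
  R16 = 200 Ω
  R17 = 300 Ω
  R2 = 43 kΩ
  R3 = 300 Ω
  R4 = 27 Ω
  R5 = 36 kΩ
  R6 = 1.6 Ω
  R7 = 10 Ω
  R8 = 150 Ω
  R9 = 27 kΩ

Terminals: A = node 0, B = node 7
The network is not a plain series/parallel combination. Inject a 1 A test current into terminal A (node 0) and return it from terminal B (node 7); then R_eq = V_A / (1 A).
Nodal analysis, taking node 7 as the 0 V reference.
Current source I_test pushes 1 A into node 0 and draws it out of node 7.
KCL at each unknown node (sum of currents leaving = 0; resistances in Ω):
  Node 0: (V_0 - V_4)/43000 + (V_0 - V_5)/1.6 + (V_0 - V_1)/150 + (V_0 - V_2)/27000 + (V_0 - V_3)/2.4 + (V_0 - 0)/1.5 - 1 = 0
  Node 1: (V_1 - V_0)/150 + (V_1 - V_6)/36000 + (V_1 - V_3)/130 + (V_1 - V_5)/1.3 = 0
  Node 2: (V_2 - V_0)/27000 + (V_2 - V_3)/10 + (V_2 - V_6)/6800 = 0
  Node 3: (V_3 - V_0)/2.4 + (V_3 - V_1)/130 + (V_3 - V_2)/10 + (V_3 - V_4)/160 + (V_3 - 0)/300 + (V_3 - V_6)/27 + (V_3 - V_5)/22 = 0
  Node 4: (V_4 - V_0)/43000 + (V_4 - V_3)/160 + (V_4 - V_6)/200 = 0
  Node 5: (V_5 - V_0)/1.6 + (V_5 - V_1)/1.3 + (V_5 - V_3)/22 + (V_5 - 0)/300 = 0
  Node 6: (V_6 - V_1)/36000 + (V_6 - V_2)/6800 + (V_6 - V_3)/27 + (V_6 - V_4)/200 = 0
Collecting terms (coefficients in siemens):
  1.715·V_0 - 0.006667·V_1 - 0.00003704·V_2 - 0.4167·V_3 - 0.00002326·V_4 - 0.625·V_5 = 1
  0.7836·V_1 - 0.006667·V_0 - 0.007692·V_3 - 0.7692·V_5 - 0.00002778·V_6 = 0
  0.1002·V_2 - 0.00003704·V_0 - 0.1·V_3 - 0.0001471·V_6 = 0
  0.6164·V_3 - 0.4167·V_0 - 0.007692·V_1 - 0.1·V_2 - 0.00625·V_4 - 0.04545·V_5 - 0.03704·V_6 = 0
  0.01127·V_4 - 0.00002326·V_0 - 0.00625·V_3 - 0.005·V_6 = 0
  1.443·V_5 - 0.625·V_0 - 0.7692·V_1 - 0.04545·V_3 = 0
  0.04221·V_6 - 0.00002778·V_1 - 0.0001471·V_2 - 0.03704·V_3 - 0.005·V_4 = 0
Solving these 7 simultaneous equations (Gaussian elimination) gives:
  V_0 = 1.485 V, V_1 = 1.477 V, V_2 = 1.474 V, V_3 = 1.474 V
  V_4 = 1.474 V, V_5 = 1.477 V, V_6 = 1.474 V
R_eq = V_0 / 1 A = 1.485 Ω

Final answer: 1.485 Ω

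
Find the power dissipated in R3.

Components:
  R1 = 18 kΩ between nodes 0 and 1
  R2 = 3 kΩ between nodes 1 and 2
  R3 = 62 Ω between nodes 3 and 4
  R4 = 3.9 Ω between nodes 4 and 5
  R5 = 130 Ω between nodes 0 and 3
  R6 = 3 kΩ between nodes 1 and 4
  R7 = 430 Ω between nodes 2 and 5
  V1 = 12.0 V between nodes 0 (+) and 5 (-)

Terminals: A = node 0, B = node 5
Nodal analysis, taking node 5 as the 0 V reference.
Source V1 fixes V_0 = 12 V.
KCL at each unknown node (sum of currents leaving = 0; resistances in Ω):
  Node 1: (V_1 - 12)/18000 + (V_1 - V_2)/3000 + (V_1 - V_4)/3000 = 0
  Node 2: (V_2 - V_1)/3000 + (V_2 - 0)/430 = 0
  Node 3: (V_3 - V_4)/62 + (V_3 - 12)/130 = 0
  Node 4: (V_4 - V_3)/62 + (V_4 - 0)/3.9 + (V_4 - V_1)/3000 = 0
Collecting terms (coefficients in siemens):
  0.0007222·V_1 - 0.0003333·V_2 - 0.0003333·V_4 = 0.0006667
  0.002659·V_2 - 0.0003333·V_1 = 0
  0.02382·V_3 - 0.01613·V_4 = 0.09231
  0.2729·V_4 - 0.0003333·V_1 - 0.01613·V_3 = 0
Solving these 4 simultaneous equations (Gaussian elimination) gives:
  V_1 = 1.097 V, V_2 = 0.1376 V, V_3 = 4.037 V, V_4 = 0.24 V
I_R3 = (V_3 - V_4)/R3 = (4.037 - 0.24)/62 = 0.06125 A
P_R3 = I_R3² × R3 = (0.06125)² × 62 = 0.2326 W

Final answer: 0.2326 W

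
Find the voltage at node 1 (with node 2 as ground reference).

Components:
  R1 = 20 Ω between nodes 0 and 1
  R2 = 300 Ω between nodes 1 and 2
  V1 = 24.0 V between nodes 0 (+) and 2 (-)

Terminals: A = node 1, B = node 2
Nodal analysis, taking node 2 as the 0 V reference.
Source V1 fixes V_0 = 24 V.
KCL at each unknown node (sum of currents leaving = 0; resistances in Ω):
  Node 1: (V_1 - 24)/20 + (V_1 - 0)/300 = 0
Collecting terms: 0.05333 × V_1 = 1.2  =>  V_1 = 22.5 V
The requested potential is V_1 = 22.5 V.

Final answer: V_1 = 22.5 V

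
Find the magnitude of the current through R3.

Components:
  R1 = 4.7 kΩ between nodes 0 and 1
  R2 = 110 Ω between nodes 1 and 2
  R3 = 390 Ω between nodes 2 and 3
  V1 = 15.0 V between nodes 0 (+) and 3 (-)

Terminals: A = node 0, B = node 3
Nodal analysis, taking node 3 as the 0 V reference.
Source V1 fixes V_0 = 15 V.
KCL at each unknown node (sum of currents leaving = 0; resistances in Ω):
  Node 1: (V_1 - 15)/4700 + (V_1 - V_2)/110 = 0
  Node 2: (V_2 - V_1)/110 + (V_2 - 0)/390 = 0
Collecting terms (coefficients in siemens):
  0.009304·V_1 - 0.009091·V_2 = 0.003191
  0.01166·V_2 - 0.009091·V_1 = 0
Determinant D = (0.009304)(0.01166) - (-0.009091)(-0.009091) = 0.00002579
V_1 = [(0.003191)(0.01166) - (-0.009091)(0)]/D = 1.442 V
V_2 = [(0.009304)(0) - (0.003191)(-0.009091)]/D = 1.125 V
I_R3 = (V_2 - V_3)/R3 = (1.125 - 0)/390 = 0.002885 A
|I_R3| = 0.002885 A

Final answer: |I_R3| = 0.002885 A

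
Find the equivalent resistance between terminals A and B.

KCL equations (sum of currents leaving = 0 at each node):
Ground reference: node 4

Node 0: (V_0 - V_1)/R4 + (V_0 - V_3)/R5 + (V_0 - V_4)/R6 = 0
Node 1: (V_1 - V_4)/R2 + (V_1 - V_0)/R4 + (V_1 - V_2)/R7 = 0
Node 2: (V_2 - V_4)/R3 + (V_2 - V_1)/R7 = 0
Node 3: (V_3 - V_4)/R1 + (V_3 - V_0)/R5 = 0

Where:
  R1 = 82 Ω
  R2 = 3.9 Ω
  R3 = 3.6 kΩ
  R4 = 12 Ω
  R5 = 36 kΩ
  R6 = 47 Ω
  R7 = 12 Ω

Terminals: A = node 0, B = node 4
Reduce the network between node 0 (A) and node 4 (B) by series/parallel combination:
  Rs1 = R7 + R3 (series, joined only at node 2) = 12 + 3600 = 3612 Ω
  Rp1 = R2 ‖ Rs1 (parallel, both between nodes 1 and 4) = 1/(1/3.9 + 1/3612) = 3.896 Ω
  Rs2 = R4 + Rp1 (series, joined only at node 1) = 12 + 3.896 = 15.9 Ω
  Rp2 = R6 ‖ Rs2 (parallel, both between nodes 0 and 4) = 1/(1/47 + 1/15.9) = 11.88 Ω
  Rs3 = R5 + R1 (series, joined only at node 3) = 36000 + 82 = 36080 Ω
  Rp3 = Rp2 ‖ Rs3 (parallel, both between nodes 0 and 4) = 1/(1/11.88 + 1/36080) = 11.87 Ω
R_eq = 11.87 Ω

Final answer: 11.87 Ω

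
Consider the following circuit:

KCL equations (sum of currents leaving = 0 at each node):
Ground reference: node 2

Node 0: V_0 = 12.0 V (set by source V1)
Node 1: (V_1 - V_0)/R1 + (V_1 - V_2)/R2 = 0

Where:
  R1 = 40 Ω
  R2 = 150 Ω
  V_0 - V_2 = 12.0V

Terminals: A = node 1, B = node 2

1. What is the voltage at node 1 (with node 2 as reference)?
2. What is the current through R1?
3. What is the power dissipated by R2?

Nodal analysis, taking node 2 as the 0 V reference.
Source V1 fixes V_0 = 12 V.
KCL at each unknown node (sum of currents leaving = 0; resistances in Ω):
  Node 1: (V_1 - 12)/40 + (V_1 - 0)/150 = 0
Collecting terms: 0.03167 × V_1 = 0.3  =>  V_1 = 9.474 V
Part 1:
  Read off the nodal solution: V_1 = 9.474 V
Part 2:
  I_R1 = (V_0 - V_1)/R1 = (12 - 9.474)/40 = 0.06316 A
  Magnitude: I_R1 = 0.06316 A
Part 3:
  I_R2 = (V_1 - V_2)/R2 = (9.474 - 0)/150 = 0.06316 A
  P_R2 = I_R2² × R2 = (0.06316)² × 150 = 0.5983 W

Final answers:
1. V_1 = 9.474 V
2. I_R1 = 0.06316 A
3. P_R2 = 0.5983 W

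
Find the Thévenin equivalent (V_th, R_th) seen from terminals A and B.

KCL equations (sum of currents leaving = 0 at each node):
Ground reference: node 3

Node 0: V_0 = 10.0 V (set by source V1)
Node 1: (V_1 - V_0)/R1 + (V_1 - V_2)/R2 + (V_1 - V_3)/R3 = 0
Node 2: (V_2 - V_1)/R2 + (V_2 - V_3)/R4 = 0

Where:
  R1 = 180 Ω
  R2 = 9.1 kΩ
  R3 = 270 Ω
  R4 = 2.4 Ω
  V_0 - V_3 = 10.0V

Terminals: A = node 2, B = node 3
Step 1 — V_th is the open-circuit voltage V_A - V_B (nothing connected across the terminals).
Nodal analysis, taking node 3 as the 0 V reference.
Source V1 fixes V_0 = 10 V.
KCL at each unknown node (sum of currents leaving = 0; resistances in Ω):
  Node 1: (V_1 - 10)/180 + (V_1 - V_2)/9100 + (V_1 - 0)/270 = 0
  Node 2: (V_2 - V_1)/9100 + (V_2 - 0)/2.4 = 0
Collecting terms (coefficients in siemens):
  0.009369·V_1 - 0.0001099·V_2 = 0.05556
  0.4168·V_2 - 0.0001099·V_1 = 0
Determinant D = (0.009369)(0.4168) - (-0.0001099)(-0.0001099) = 0.003905
V_1 = [(0.05556)(0.4168) - (-0.0001099)(0)]/D = 5.93 V
V_2 = [(0.009369)(0) - (0.05556)(-0.0001099)]/D = 0.001563 V
V_th = V_2 - V_3 = 0.001563 - 0 = 0.001563 V
Step 2 — R_th: zero the source — replace V1 by a short circuit (node 3 merges into node 0) — and find the resistance seen between A (node 2) and B (node 0).
Reduce the network between node 2 (A) and node 0 (B) by series/parallel combination:
  Rp1 = R1 ‖ R3 (parallel, both between nodes 0 and 1) = 1/(1/180 + 1/270) = 108 Ω
  Rs1 = R2 + Rp1 (series, joined only at node 1) = 9100 + 108 = 9208 Ω
  Rp2 = R4 ‖ Rs1 (parallel, both between nodes 0 and 2) = 1/(1/2.4 + 1/9208) = 2.399 Ω
R_th = 2.399 Ω

Final answer: V_th = 0.001563 V, R_th = 2.399 Ω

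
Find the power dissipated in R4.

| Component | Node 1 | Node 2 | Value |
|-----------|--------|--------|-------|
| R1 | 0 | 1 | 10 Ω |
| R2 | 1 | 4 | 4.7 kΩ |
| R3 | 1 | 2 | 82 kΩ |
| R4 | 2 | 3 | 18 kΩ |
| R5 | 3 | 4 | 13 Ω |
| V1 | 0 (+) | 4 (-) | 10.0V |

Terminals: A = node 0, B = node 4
Nodal analysis, taking node 4 as the 0 V reference.
Source V1 fixes V_0 = 10 V.
KCL at each unknown node (sum of currents leaving = 0; resistances in Ω):
  Node 1: (V_1 - 10)/10 + (V_1 - 0)/4700 + (V_1 - V_2)/82000 = 0
  Node 2: (V_2 - V_1)/82000 + (V_2 - V_3)/18000 = 0
  Node 3: (V_3 - V_2)/18000 + (V_3 - 0)/13 = 0
Collecting terms (coefficients in siemens):
  0.1002·V_1 - 0.0000122·V_2 = 1
  0.00006775·V_2 - 0.0000122·V_1 - 0.00005556·V_3 = 0
  0.07698·V_3 - 0.00005556·V_2 = 0
Solving these 3 simultaneous equations (Gaussian elimination) gives:
  V_1 = 9.978 V, V_2 = 1.797 V, V_3 = 0.001297 V
I_R4 = (V_2 - V_3)/R4 = (1.797 - 0.001297)/18000 = 0.00009976 A
P_R4 = I_R4² × R4 = (0.00009976)² × 18000 = 0.0001792 W

Final answer: 0.0001792 W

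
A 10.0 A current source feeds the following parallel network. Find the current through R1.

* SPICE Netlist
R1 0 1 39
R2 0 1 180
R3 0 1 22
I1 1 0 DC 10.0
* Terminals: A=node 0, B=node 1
All resistors sit directly between nodes 0 and 1, so they are in parallel and share one voltage V; the full source current 10 A splits among them.
1/R_par = 1/39 + 1/180 + 1/22 = 0.07665 S  =>  R_par = 13.05 Ω
V = I × R_par = 10 × 13.05 = 130.5 V
I_R1 = V/R1 = 130.5/39 = 3.345 A

Final answer: 3.345 A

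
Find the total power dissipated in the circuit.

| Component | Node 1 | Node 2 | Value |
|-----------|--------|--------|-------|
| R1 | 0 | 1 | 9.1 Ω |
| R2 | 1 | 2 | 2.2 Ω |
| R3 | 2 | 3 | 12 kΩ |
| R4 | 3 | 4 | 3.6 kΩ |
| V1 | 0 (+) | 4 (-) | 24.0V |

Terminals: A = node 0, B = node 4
Nodal analysis, taking node 4 as the 0 V reference.
Source V1 fixes V_0 = 24 V.
KCL at each unknown node (sum of currents leaving = 0; resistances in Ω):
  Node 1: (V_1 - 24)/9.1 + (V_1 - V_2)/2.2 = 0
  Node 2: (V_2 - V_1)/2.2 + (V_2 - V_3)/12000 = 0
  Node 3: (V_3 - V_2)/12000 + (V_3 - 0)/3600 = 0
Collecting terms (coefficients in siemens):
  0.5644·V_1 - 0.4545·V_2 = 2.637
  0.4546·V_2 - 0.4545·V_1 - 0.00008333·V_3 = 0
  0.0003611·V_3 - 0.00008333·V_2 = 0
Solving these 3 simultaneous equations (Gaussian elimination) gives:
  V_1 = 23.99 V, V_2 = 23.98 V, V_3 = 5.534 V
Power in each resistor, P = (ΔV)²/R:
  P_R1 = (24 - 23.99)²/9.1 = 0.00002151 W
  P_R2 = (23.99 - 23.98)²/2.2 = 0.0000052 W
  P_R3 = (23.98 - 5.534)²/12000 = 0.02836 W
  P_R4 = (5.534 - 0)²/3600 = 0.008508 W
P_total = P_R1 + P_R2 + P_R3 + P_R4 = 0.0369 W

Final answer: 0.0369 W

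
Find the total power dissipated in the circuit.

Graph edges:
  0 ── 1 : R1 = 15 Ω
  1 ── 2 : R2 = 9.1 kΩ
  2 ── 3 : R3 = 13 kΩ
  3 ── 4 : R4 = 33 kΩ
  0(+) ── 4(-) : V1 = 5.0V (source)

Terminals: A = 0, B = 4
Nodal analysis, taking node 4 as the 0 V reference.
Source V1 fixes V_0 = 5 V.
KCL at each unknown node (sum of currents leaving = 0; resistances in Ω):
  Node 1: (V_1 - 5)/15 + (V_1 - V_2)/9100 = 0
  Node 2: (V_2 - V_1)/9100 + (V_2 - V_3)/13000 = 0
  Node 3: (V_3 - V_2)/13000 + (V_3 - 0)/33000 = 0
Collecting terms (coefficients in siemens):
  0.06678·V_1 - 0.0001099·V_2 = 0.3333
  0.0001868·V_2 - 0.0001099·V_1 - 0.00007692·V_3 = 0
  0.0001072·V_3 - 0.00007692·V_2 = 0
Solving these 3 simultaneous equations (Gaussian elimination) gives:
  V_1 = 4.999 V, V_2 = 4.173 V, V_3 = 2.994 V
Power in each resistor, P = (ΔV)²/R:
  P_R1 = (5 - 4.999)²/15 = 0.0000001235 W
  P_R2 = (4.999 - 4.173)²/9100 = 0.00007489 W
  P_R3 = (4.173 - 2.994)²/13000 = 0.000107 W
  P_R4 = (2.994 - 0)²/33000 = 0.0002716 W
P_total = P_R1 + P_R2 + P_R3 + P_R4 = 0.0004536 W

Final answer: 0.0004536 W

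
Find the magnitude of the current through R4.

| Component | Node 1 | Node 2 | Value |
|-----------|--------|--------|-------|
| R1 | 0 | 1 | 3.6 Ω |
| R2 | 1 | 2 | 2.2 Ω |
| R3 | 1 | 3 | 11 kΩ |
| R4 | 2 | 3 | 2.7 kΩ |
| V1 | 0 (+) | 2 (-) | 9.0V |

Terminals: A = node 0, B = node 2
Nodal analysis, taking node 2 as the 0 V reference.
Source V1 fixes V_0 = 9 V.
KCL at each unknown node (sum of currents leaving = 0; resistances in Ω):
  Node 1: (V_1 - 9)/3.6 + (V_1 - 0)/2.2 + (V_1 - V_3)/11000 = 0
  Node 3: (V_3 - V_1)/11000 + (V_3 - 0)/2700 = 0
Collecting terms (coefficients in siemens):
  0.7324·V_1 - 0.00009091·V_3 = 2.5
  0.0004613·V_3 - 0.00009091·V_1 = 0
Determinant D = (0.7324)(0.0004613) - (-0.00009091)(-0.00009091) = 0.0003378
V_1 = [(2.5)(0.0004613) - (-0.00009091)(0)]/D = 3.413 V
V_3 = [(0.7324)(0) - (2.5)(-0.00009091)]/D = 0.6727 V
I_R4 = (V_2 - V_3)/R4 = (0 - 0.6727)/2700 = -0.0002492 A
|I_R4| = 0.0002492 A

Final answer: |I_R4| = 0.0002492 A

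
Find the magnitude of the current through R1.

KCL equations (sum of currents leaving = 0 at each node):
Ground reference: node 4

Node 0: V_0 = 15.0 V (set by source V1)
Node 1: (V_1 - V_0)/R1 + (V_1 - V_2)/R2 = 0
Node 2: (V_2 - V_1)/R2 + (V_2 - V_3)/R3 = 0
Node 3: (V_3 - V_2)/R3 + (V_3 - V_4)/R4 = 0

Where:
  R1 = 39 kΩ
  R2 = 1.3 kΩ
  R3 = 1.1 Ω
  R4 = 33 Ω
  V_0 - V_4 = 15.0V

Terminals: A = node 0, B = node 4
Nodal analysis, taking node 4 as the 0 V reference.
Source V1 fixes V_0 = 15 V.
KCL at each unknown node (sum of currents leaving = 0; resistances in Ω):
  Node 1: (V_1 - 15)/39000 + (V_1 - V_2)/1300 = 0
  Node 2: (V_2 - V_1)/1300 + (V_2 - V_3)/1.1 = 0
  Node 3: (V_3 - V_2)/1.1 + (V_3 - 0)/33 = 0
Collecting terms (coefficients in siemens):
  0.0007949·V_1 - 0.0007692·V_2 = 0.0003846
  0.9099·V_2 - 0.0007692·V_1 - 0.9091·V_3 = 0
  0.9394·V_3 - 0.9091·V_2 = 0
Solving these 3 simultaneous equations (Gaussian elimination) gives:
  V_1 = 0.4961 V, V_2 = 0.01268 V, V_3 = 0.01227 V
I_R1 = (V_0 - V_1)/R1 = (15 - 0.4961)/39000 = 0.0003719 A
|I_R1| = 0.0003719 A

Final answer: |I_R1| = 0.0003719 A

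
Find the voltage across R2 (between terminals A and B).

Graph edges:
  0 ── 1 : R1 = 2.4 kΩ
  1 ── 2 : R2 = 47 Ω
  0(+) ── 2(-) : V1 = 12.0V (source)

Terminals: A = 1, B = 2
R1 and R2 are in series across V1 (node 0 → node 1 → node 2), and the output A–B is taken across R2, so this is a voltage divider.
Series current: I = V1/(R1 + R2) = 12/(2400 + 47) = 12/2447 = 0.004904 A
V_R2 = I × R2 = V1 × R2/(R1 + R2) = 12 × 47/2447 = 0.2305 V

Final answer: 0.2305 V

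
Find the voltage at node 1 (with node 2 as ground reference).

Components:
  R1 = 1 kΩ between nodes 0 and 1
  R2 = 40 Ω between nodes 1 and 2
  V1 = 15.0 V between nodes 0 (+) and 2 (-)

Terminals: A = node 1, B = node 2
Nodal analysis, taking node 2 as the 0 V reference.
Source V1 fixes V_0 = 15 V.
KCL at each unknown node (sum of currents leaving = 0; resistances in Ω):
  Node 1: (V_1 - 15)/1000 + (V_1 - 0)/40 = 0
Collecting terms: 0.026 × V_1 = 0.015  =>  V_1 = 0.5769 V
The requested potential is V_1 = 0.5769 V.

Final answer: V_1 = 0.5769 V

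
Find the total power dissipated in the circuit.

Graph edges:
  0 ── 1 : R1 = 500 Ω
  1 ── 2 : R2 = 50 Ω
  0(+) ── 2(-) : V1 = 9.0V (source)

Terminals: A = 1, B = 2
Nodal analysis, taking node 2 as the 0 V reference.
Source V1 fixes V_0 = 9 V.
KCL at each unknown node (sum of currents leaving = 0; resistances in Ω):
  Node 1: (V_1 - 9)/500 + (V_1 - 0)/50 = 0
Collecting terms: 0.022 × V_1 = 0.018  =>  V_1 = 0.8182 V
Power in each resistor, P = (ΔV)²/R:
  P_R1 = (9 - 0.8182)²/500 = 0.1339 W
  P_R2 = (0.8182 - 0)²/50 = 0.01339 W
P_total = P_R1 + P_R2 = 0.1473 W

Final answer: 0.1473 W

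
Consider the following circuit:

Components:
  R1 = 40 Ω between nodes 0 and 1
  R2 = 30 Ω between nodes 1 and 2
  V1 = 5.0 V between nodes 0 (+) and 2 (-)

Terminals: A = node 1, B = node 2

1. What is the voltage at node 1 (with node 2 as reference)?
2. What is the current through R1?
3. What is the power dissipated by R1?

Nodal analysis, taking node 2 as the 0 V reference.
Source V1 fixes V_0 = 5 V.
KCL at each unknown node (sum of currents leaving = 0; resistances in Ω):
  Node 1: (V_1 - 5)/40 + (V_1 - 0)/30 = 0
Collecting terms: 0.05833 × V_1 = 0.125  =>  V_1 = 2.143 V
Part 1:
  Read off the nodal solution: V_1 = 2.143 V
Part 2:
  I_R1 = (V_0 - V_1)/R1 = (5 - 2.143)/40 = 0.07143 A
  Magnitude: I_R1 = 0.07143 A
Part 3:
  I_R1 = (V_0 - V_1)/R1 = (5 - 2.143)/40 = 0.07143 A
  P_R1 = I_R1² × R1 = (0.07143)² × 40 = 0.2041 W

Final answers:
1. V_1 = 2.143 V
2. I_R1 = 0.07143 A
3. P_R1 = 0.2041 W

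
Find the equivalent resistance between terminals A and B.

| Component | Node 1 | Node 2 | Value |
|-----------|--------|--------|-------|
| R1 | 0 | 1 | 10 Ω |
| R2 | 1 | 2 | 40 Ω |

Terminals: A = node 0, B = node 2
Reduce the network between node 0 (A) and node 2 (B) by series/parallel combination:
  Rs1 = R1 + R2 (series, joined only at node 1) = 10 + 40 = 50 Ω
R_eq = 50 Ω

Final answer: 50 Ω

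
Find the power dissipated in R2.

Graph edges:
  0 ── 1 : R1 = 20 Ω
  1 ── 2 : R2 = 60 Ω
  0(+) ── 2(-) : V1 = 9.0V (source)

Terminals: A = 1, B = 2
Nodal analysis, taking node 2 as the 0 V reference.
Source V1 fixes V_0 = 9 V.
KCL at each unknown node (sum of currents leaving = 0; resistances in Ω):
  Node 1: (V_1 - 9)/20 + (V_1 - 0)/60 = 0
Collecting terms: 0.06667 × V_1 = 0.45  =>  V_1 = 6.75 V
I_R2 = (V_1 - V_2)/R2 = (6.75 - 0)/60 = 0.1125 A
P_R2 = I_R2² × R2 = (0.1125)² × 60 = 0.7594 W

Final answer: 0.7594 W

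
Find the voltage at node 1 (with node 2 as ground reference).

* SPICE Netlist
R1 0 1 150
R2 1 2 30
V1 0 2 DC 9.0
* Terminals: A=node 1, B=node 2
Nodal analysis, taking node 2 as the 0 V reference.
Source V1 fixes V_0 = 9 V.
KCL at each unknown node (sum of currents leaving = 0; resistances in Ω):
  Node 1: (V_1 - 9)/150 + (V_1 - 0)/30 = 0
Collecting terms: 0.04 × V_1 = 0.06  =>  V_1 = 1.5 V
The requested potential is V_1 = 1.5 V.

Final answer: V_1 = 1.5 V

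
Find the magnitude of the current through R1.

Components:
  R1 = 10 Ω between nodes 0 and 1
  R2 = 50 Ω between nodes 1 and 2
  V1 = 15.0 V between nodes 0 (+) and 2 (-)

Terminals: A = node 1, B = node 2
Nodal analysis, taking node 2 as the 0 V reference.
Source V1 fixes V_0 = 15 V.
KCL at each unknown node (sum of currents leaving = 0; resistances in Ω):
  Node 1: (V_1 - 15)/10 + (V_1 - 0)/50 = 0
Collecting terms: 0.12 × V_1 = 1.5  =>  V_1 = 12.5 V
I_R1 = (V_0 - V_1)/R1 = (15 - 12.5)/10 = 0.25 A
|I_R1| = 0.25 A

Final answer: |I_R1| = 0.25 A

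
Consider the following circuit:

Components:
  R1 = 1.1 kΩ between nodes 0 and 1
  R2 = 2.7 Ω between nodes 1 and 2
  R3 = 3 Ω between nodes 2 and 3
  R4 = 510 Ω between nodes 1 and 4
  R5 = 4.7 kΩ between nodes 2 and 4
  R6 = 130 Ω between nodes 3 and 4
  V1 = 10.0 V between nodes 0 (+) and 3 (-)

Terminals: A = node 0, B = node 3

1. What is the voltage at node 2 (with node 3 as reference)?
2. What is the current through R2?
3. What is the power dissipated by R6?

Nodal analysis, taking node 3 as the 0 V reference.
Source V1 fixes V_0 = 10 V.
KCL at each unknown node (sum of currents leaving = 0; resistances in Ω):
  Node 1: (V_1 - 10)/1100 + (V_1 - V_2)/2.7 + (V_1 - V_4)/510 = 0
  Node 2: (V_2 - V_1)/2.7 + (V_2 - 0)/3 + (V_2 - V_4)/4700 = 0
  Node 4: (V_4 - V_1)/510 + (V_4 - V_2)/4700 + (V_4 - 0)/130 = 0
Collecting terms (coefficients in siemens):
  0.3732·V_1 - 0.3704·V_2 - 0.001961·V_4 = 0.009091
  0.7039·V_2 - 0.3704·V_1 - 0.0002128·V_4 = 0
  0.009866·V_4 - 0.001961·V_1 - 0.0002128·V_2 = 0
Solving these 3 simultaneous equations (Gaussian elimination) gives:
  V_1 = 0.05109 V, V_2 = 0.02689 V, V_4 = 0.01073 V
Part 1:
  Read off the nodal solution: V_2 = 0.02689 V
Part 2:
  I_R2 = (V_1 - V_2)/R2 = (0.05109 - 0.02689)/2.7 = 0.008965 A
  Magnitude: I_R2 = 0.008965 A
Part 3:
  I_R6 = (V_3 - V_4)/R6 = (0 - 0.01073)/130 = -0.00008257 A
  P_R6 = I_R6² × R6 = (-0.00008257)² × 130 = 0.0000008863 W

Final answers:
1. V_2 = 0.02689 V
2. I_R2 = 0.008965 A
3. P_R6 = 8.863e-07 W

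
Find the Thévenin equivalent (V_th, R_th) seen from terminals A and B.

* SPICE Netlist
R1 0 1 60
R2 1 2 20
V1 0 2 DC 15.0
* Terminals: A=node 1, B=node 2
Step 1 — V_th is the open-circuit voltage V_A - V_B (nothing connected across the terminals).
Nodal analysis, taking node 2 as the 0 V reference.
Source V1 fixes V_0 = 15 V.
KCL at each unknown node (sum of currents leaving = 0; resistances in Ω):
  Node 1: (V_1 - 15)/60 + (V_1 - 0)/20 = 0
Collecting terms: 0.06667 × V_1 = 0.25  =>  V_1 = 3.75 V
V_th = V_1 - V_2 = 3.75 - 0 = 3.75 V
Step 2 — R_th: zero the source — replace V1 by a short circuit (node 2 merges into node 0) — and find the resistance seen between A (node 1) and B (node 0).
Reduce the network between node 1 (A) and node 0 (B) by series/parallel combination:
  Rp1 = R1 ‖ R2 (parallel, both between nodes 0 and 1) = 1/(1/60 + 1/20) = 15 Ω
R_th = 15 Ω

Final answer: V_th = 3.75 V, R_th = 15 Ω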